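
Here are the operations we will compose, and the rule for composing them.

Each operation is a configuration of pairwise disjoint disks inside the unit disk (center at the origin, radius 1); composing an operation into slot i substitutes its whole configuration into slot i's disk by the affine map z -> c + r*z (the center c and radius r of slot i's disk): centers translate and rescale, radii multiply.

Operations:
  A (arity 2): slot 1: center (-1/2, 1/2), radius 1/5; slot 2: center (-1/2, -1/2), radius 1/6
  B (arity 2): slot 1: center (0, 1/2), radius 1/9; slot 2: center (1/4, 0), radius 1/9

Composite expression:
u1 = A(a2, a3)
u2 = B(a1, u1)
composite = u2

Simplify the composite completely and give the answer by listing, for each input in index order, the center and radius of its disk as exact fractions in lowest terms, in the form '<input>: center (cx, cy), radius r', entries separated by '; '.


Follow each a-input down from B: c' goes to c + r*c', radius to r*r'.
for a1, the 1-step affine chain lands on center (0, 1/2), radius 1/9
for a2, the 2-step affine chain lands on center (7/36, 1/18), radius 1/45
for a3, the 2-step affine chain lands on center (7/36, -1/18), radius 1/54

a1: center (0, 1/2), radius 1/9; a2: center (7/36, 1/18), radius 1/45; a3: center (7/36, -1/18), radius 1/54


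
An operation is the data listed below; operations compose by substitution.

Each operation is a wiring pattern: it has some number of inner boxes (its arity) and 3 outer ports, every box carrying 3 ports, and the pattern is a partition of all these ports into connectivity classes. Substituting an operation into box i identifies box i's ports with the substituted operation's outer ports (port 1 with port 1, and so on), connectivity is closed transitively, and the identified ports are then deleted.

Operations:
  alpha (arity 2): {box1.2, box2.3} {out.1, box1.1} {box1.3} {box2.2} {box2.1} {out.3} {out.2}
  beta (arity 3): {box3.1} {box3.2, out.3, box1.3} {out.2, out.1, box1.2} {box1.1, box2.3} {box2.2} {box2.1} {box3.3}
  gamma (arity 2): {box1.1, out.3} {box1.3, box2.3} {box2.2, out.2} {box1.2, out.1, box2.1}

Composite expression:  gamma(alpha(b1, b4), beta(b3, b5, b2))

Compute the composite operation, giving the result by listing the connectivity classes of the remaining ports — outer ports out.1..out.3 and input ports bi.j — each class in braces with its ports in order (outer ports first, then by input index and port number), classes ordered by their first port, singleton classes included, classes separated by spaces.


{out.1, out.2, b3.2} {out.3, b1.1} {b1.2, b4.3} {b1.3} {b2.1} {b2.2, b3.3} {b2.3} {b3.1, b5.3} {b4.1} {b4.2} {b5.1} {b5.2}

After gluing at gamma, chains via deleted ports link the b-ports.
stage alpha: inputs (b1, b4), connectivity {out.1, b1.1} {out.2} {out.3} {b1.2, b4.3} {b1.3} {b4.1} {b4.2}, out.j its boundary
stage beta: inputs (b3, b5, b2), connectivity {out.1, out.2, b3.2} {out.3, b2.2, b3.3} {b2.1} {b2.3} {b3.1, b5.3} {b5.1} {b5.2}, out.j its boundary
stage gamma: inputs (b1, b4, b3, b5, b2), connectivity {out.1, out.2, b3.2} {out.3, b1.1} {b1.2, b4.3} {b1.3} {b2.1} {b2.2, b3.3} {b2.3} {b3.1, b5.3} {b4.1} {b4.2} {b5.1} {b5.2}, out.j its boundary


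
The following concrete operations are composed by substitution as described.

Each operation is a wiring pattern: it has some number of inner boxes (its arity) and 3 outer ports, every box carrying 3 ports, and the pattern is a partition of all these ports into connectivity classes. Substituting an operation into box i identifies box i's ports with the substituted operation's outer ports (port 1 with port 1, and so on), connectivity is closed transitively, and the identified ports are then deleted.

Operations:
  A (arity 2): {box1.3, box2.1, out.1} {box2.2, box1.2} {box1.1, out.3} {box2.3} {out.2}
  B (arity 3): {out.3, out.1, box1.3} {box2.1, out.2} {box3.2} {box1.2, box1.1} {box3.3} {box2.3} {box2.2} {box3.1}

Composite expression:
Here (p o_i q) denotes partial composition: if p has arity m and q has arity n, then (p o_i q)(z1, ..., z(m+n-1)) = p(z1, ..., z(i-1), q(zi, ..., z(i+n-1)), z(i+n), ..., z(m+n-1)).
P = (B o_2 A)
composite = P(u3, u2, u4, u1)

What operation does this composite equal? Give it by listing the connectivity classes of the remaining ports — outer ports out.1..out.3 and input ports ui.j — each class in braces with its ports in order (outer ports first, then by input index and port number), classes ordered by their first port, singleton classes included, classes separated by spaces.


After gluing at B, chains via deleted ports link the u-ports.
after A, the pattern on (u2, u4) reads {out.1, u2.3, u4.1} {out.2} {out.3, u2.1} {u2.2, u4.2} {u4.3} (out.j = its outer ports)
after B, the pattern on (u3, u2, u4, u1) reads {out.1, out.3, u3.3} {out.2, u2.3, u4.1} {u1.1} {u1.2} {u1.3} {u2.1} {u2.2, u4.2} {u3.1, u3.2} {u4.3} (out.j = its outer ports)

{out.1, out.3, u3.3} {out.2, u2.3, u4.1} {u1.1} {u1.2} {u1.3} {u2.1} {u2.2, u4.2} {u3.1, u3.2} {u4.3}


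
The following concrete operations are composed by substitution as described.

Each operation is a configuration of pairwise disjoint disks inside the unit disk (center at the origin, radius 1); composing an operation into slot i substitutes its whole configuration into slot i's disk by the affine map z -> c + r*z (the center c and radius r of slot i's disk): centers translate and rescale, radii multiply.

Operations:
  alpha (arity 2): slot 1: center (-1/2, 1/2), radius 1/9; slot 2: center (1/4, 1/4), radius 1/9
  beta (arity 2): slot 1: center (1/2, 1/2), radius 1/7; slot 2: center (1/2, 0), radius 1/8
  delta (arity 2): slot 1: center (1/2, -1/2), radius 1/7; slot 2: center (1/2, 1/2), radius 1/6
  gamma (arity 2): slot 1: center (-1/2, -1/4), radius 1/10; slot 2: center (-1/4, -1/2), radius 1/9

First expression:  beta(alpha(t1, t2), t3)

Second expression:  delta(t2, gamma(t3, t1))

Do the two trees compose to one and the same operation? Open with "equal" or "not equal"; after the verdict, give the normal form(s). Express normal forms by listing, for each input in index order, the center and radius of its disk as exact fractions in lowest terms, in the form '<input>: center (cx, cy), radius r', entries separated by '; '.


not equal; the first gives t1: center (3/7, 4/7), radius 1/63; t2: center (15/28, 15/28), radius 1/63; t3: center (1/2, 0), radius 1/8 and the second t1: center (11/24, 5/12), radius 1/54; t2: center (1/2, -1/2), radius 1/7; t3: center (5/12, 11/24), radius 1/60

The first composite normalizes to t1: center (3/7, 4/7), radius 1/63; t2: center (15/28, 15/28), radius 1/63; t3: center (1/2, 0), radius 1/8
The second composite normalizes to t1: center (11/24, 5/12), radius 1/54; t2: center (1/2, -1/2), radius 1/7; t3: center (5/12, 11/24), radius 1/60
They disagree, so not equal.


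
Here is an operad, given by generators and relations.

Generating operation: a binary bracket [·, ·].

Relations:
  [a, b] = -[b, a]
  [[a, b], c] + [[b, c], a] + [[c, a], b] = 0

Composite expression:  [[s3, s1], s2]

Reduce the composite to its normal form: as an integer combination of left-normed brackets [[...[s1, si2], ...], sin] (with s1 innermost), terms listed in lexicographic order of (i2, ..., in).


-[[s1, s3], s2]

In the tensor algebra, words opening s1 carry the s1-anchored form.
Composite bracket: [[s3, s1], s2]
Each bracket splits as ab - ba, giving 4 signed words (2^2 = 4).
Collect the words opening with s1:
  the word s1s3s2 carries sign -1 and contributes -[[s1, s3], s2]


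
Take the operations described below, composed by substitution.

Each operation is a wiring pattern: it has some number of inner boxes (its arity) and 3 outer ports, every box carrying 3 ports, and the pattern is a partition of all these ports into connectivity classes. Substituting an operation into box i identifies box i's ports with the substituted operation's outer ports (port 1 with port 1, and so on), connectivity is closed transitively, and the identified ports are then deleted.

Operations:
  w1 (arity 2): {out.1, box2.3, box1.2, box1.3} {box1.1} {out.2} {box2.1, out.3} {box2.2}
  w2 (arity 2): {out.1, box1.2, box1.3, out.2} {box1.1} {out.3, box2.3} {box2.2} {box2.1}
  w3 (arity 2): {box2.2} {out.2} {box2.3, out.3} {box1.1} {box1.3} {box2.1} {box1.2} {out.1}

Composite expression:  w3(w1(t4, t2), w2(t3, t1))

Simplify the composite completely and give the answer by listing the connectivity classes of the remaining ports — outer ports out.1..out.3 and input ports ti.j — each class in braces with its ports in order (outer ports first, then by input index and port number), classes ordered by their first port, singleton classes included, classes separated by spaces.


{out.1} {out.2} {out.3, t1.3} {t1.1} {t1.2} {t2.1} {t2.2} {t2.3, t4.2, t4.3} {t3.1} {t3.2, t3.3} {t4.1}

Substituting into w3 glues patterns; closure does the rest.
w1 over (t4, t2) gives {out.1, t2.3, t4.2, t4.3} {out.2} {out.3, t2.1} {t2.2} {t4.1}, out.j being that stage's outer ports
w2 over (t3, t1) gives {out.1, out.2, t3.2, t3.3} {out.3, t1.3} {t1.1} {t1.2} {t3.1}, out.j being that stage's outer ports
w3 over (t4, t2, t3, t1) gives {out.1} {out.2} {out.3, t1.3} {t1.1} {t1.2} {t2.1} {t2.2} {t2.3, t4.2, t4.3} {t3.1} {t3.2, t3.3} {t4.1}, out.j being that stage's outer ports


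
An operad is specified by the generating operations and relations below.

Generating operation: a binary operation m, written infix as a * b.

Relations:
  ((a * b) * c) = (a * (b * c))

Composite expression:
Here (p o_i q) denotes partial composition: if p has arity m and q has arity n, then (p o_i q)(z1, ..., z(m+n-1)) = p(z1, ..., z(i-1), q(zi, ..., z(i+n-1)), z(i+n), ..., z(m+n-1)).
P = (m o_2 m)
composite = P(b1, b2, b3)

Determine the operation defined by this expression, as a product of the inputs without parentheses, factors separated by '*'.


Every regrouping of m is equal, so read the b-inputs in written order.
(b2 * b3) spells out as b2 * b3
(b1 * (b2 * b3)) spells out as b1 * b2 * b3

b1 * b2 * b3


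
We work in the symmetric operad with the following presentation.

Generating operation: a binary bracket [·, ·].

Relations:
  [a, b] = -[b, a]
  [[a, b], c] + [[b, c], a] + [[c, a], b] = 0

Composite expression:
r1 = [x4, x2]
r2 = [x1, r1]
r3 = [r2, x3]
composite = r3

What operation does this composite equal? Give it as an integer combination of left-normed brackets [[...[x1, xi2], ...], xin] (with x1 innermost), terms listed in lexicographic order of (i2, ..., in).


-[[[x1, x2], x4], x3] + [[[x1, x4], x2], x3]

Skip Jacobi rewriting: expand, keep x1-initial words, read off terms.
Composite bracket: [[x1, [x4, x2]], x3]
Full expansion: 8 signed words from ab - ba (2^3 = 8).
Keep just the words that open with x1:
  the word x1x2x4x3 carries sign -1 and contributes -[[[x1, x2], x4], x3]
  the word x1x4x2x3 carries sign +1 and contributes +[[[x1, x4], x2], x3]


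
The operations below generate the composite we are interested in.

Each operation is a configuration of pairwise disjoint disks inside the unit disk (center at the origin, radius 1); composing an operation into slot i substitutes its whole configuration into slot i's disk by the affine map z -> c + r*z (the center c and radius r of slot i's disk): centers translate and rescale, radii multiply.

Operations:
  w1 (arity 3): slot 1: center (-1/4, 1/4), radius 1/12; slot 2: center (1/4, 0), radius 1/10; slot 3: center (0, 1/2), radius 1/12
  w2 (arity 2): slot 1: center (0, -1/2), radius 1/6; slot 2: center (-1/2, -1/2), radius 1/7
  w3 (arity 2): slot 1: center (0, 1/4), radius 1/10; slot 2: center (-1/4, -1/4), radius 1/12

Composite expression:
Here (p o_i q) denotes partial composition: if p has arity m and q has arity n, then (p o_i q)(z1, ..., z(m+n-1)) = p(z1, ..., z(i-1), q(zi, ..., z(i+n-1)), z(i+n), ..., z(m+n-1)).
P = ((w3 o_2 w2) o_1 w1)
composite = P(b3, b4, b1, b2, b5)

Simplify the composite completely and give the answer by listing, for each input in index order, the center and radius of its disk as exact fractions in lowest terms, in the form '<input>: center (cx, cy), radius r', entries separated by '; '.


b1: center (0, 3/10), radius 1/120; b2: center (-1/4, -7/24), radius 1/72; b3: center (-1/40, 11/40), radius 1/120; b4: center (1/40, 1/4), radius 1/100; b5: center (-7/24, -7/24), radius 1/84


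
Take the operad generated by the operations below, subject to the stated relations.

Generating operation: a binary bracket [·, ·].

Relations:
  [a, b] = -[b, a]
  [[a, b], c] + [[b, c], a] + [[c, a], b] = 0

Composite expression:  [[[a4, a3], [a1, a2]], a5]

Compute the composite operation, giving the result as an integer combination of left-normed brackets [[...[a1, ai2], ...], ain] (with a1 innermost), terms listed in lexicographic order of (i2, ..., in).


[[[[a1, a2], a3], a4], a5] - [[[[a1, a2], a4], a3], a5]


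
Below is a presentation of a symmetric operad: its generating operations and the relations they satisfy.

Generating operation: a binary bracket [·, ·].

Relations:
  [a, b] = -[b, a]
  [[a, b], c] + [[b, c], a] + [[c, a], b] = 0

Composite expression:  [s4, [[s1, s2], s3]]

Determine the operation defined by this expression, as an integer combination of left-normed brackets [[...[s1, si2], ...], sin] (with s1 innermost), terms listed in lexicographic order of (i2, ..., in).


-[[[s1, s2], s3], s4]

Skip Jacobi rewriting: expand, keep s1-initial words, read off terms.
Composite bracket: [s4, [[s1, s2], s3]]
Applying ab - ba throughout gives 8 signed words (2^3 = 8).
Collect the words opening with s1:
  s1s2s3s4 appears with sign -1, giving the term -[[[s1, s2], s3], s4]


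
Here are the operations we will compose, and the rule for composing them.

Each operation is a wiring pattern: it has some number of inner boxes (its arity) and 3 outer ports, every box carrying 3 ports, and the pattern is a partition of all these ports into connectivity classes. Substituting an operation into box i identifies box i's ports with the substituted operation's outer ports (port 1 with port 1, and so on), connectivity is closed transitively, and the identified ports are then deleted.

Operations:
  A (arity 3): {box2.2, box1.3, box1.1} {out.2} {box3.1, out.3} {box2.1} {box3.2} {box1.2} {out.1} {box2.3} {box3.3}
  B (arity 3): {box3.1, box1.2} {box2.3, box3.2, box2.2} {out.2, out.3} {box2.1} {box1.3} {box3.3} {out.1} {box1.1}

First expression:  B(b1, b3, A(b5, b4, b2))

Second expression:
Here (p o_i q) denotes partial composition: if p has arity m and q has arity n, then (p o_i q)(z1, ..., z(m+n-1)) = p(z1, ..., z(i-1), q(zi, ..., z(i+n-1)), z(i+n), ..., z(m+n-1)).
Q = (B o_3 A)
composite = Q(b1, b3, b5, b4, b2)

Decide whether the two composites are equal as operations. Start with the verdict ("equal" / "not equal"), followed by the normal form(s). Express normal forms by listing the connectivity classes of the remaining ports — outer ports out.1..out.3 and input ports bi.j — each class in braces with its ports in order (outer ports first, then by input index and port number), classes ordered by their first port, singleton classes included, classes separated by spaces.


equal; the common form is {out.1} {out.2, out.3} {b1.1} {b1.2} {b1.3} {b2.1} {b2.2} {b2.3} {b3.1} {b3.2, b3.3} {b4.1} {b4.2, b5.1, b5.3} {b4.3} {b5.2}


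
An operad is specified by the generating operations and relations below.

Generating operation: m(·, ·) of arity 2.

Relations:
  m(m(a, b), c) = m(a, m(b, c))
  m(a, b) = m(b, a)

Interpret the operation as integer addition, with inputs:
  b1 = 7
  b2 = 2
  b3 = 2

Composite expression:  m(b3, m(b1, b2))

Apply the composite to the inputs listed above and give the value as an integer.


11


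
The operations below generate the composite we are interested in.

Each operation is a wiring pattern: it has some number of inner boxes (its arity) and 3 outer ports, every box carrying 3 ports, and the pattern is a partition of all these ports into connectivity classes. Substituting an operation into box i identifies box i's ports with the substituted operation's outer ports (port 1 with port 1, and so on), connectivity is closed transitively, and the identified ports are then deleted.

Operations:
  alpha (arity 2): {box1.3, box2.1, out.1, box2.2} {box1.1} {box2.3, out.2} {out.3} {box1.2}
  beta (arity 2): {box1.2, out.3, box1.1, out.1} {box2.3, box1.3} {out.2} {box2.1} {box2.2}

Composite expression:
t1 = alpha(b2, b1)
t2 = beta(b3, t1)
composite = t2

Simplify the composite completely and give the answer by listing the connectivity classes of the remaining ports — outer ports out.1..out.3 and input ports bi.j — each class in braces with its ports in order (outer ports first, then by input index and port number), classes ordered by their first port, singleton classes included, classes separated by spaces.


Substituting into beta glues patterns; closure does the rest.
alpha over (b2, b1) gives {out.1, b1.1, b1.2, b2.3} {out.2, b1.3} {out.3} {b2.1} {b2.2}, out.j being that stage's outer ports
beta over (b3, b2, b1) gives {out.1, out.3, b3.1, b3.2} {out.2} {b1.1, b1.2, b2.3} {b1.3} {b2.1} {b2.2} {b3.3}, out.j being that stage's outer ports

{out.1, out.3, b3.1, b3.2} {out.2} {b1.1, b1.2, b2.3} {b1.3} {b2.1} {b2.2} {b3.3}


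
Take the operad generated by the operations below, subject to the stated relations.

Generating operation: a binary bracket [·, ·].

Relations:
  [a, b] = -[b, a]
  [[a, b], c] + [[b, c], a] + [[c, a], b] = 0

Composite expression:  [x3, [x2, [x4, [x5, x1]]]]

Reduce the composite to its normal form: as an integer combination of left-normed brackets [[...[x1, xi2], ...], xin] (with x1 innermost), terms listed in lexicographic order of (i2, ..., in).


[[[[x1, x5], x4], x2], x3]

Left-normed coefficients sit on the x1-initial expansion words.
Composite bracket: [x3, [x2, [x4, [x5, x1]]]]
Under [a, b] = ab - ba we get 16 signed associative words (2^4 = 16).
Only words starting with x1 matter:
  word x1x5x4x2x3 has sign +1, contributing +[[[[x1, x5], x4], x2], x3]


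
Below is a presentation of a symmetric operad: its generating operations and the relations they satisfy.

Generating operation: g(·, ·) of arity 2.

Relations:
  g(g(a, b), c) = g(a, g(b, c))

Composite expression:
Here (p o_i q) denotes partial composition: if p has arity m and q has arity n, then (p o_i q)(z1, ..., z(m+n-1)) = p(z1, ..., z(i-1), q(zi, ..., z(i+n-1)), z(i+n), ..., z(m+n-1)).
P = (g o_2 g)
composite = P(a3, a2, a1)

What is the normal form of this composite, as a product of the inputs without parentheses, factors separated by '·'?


a3 · a2 · a1

Under associativity of g, the answer is the a's in reading order.
g(a2, a1) collapses to a2 · a1
g(a3, g(a2, a1)) collapses to a3 · a2 · a1


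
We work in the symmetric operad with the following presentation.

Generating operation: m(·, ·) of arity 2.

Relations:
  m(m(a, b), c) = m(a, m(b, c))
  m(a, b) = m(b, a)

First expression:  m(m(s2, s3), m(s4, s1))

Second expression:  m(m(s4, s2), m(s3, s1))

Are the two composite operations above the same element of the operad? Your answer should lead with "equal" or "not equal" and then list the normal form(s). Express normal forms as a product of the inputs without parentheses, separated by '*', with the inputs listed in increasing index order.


equal; the common form is s1 * s2 * s3 * s4

The first expression reduces to s1 * s2 * s3 * s4
The second expression reduces to s1 * s2 * s3 * s4
Both agree, so they are equal.


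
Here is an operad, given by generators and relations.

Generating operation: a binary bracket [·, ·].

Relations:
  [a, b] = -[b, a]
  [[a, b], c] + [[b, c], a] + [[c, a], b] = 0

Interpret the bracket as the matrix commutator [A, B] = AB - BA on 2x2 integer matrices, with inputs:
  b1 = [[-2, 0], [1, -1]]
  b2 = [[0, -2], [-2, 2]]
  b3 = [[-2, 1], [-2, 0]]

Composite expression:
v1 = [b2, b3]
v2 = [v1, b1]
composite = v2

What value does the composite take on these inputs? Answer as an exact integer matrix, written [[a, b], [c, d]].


[b2, b3] = [[6, -6], [0, -6]]
[[b2, b3], b1] = [[-6, -6], [-12, 6]]

[[-6, -6], [-12, 6]]


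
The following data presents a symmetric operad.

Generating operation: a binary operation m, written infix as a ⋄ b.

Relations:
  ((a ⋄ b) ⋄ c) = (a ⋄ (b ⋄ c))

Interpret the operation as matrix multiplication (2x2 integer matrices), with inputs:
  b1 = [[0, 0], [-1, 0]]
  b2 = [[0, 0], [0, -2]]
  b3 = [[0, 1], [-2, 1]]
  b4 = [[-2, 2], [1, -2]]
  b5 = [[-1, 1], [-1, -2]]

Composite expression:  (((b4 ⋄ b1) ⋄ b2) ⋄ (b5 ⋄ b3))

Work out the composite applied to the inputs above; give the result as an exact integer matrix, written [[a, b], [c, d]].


[[0, 0], [0, 0]]

(b4 ⋄ b1) = [[-2, 0], [2, 0]]
((b4 ⋄ b1) ⋄ b2) = [[0, 0], [0, 0]]
(b5 ⋄ b3) = [[-2, 0], [4, -3]]
(((b4 ⋄ b1) ⋄ b2) ⋄ (b5 ⋄ b3)) = [[0, 0], [0, 0]]


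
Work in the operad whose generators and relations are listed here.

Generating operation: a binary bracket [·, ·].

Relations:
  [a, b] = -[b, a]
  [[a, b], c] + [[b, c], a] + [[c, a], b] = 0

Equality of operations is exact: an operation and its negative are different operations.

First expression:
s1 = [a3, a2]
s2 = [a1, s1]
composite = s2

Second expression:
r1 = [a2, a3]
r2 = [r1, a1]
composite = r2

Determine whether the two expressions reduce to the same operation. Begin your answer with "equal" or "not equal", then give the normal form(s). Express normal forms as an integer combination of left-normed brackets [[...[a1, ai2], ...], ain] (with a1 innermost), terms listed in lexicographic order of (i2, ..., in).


equal; the common form is -[[a1, a2], a3] + [[a1, a3], a2]


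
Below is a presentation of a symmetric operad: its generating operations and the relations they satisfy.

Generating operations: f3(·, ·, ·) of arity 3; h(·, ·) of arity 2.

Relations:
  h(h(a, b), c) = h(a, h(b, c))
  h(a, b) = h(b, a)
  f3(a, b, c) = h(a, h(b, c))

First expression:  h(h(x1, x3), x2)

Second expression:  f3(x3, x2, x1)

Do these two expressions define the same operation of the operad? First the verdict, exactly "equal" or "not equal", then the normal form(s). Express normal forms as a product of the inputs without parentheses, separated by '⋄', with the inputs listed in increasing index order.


equal; both compose to x1 ⋄ x2 ⋄ x3

In normal form, the first expression is x1 ⋄ x2 ⋄ x3
In normal form, the second expression is x1 ⋄ x2 ⋄ x3
One common form — equal.


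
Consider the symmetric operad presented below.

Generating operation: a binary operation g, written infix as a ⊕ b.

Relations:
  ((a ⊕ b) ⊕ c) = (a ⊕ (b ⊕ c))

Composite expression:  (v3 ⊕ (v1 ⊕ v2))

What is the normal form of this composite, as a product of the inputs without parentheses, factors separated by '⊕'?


v3 ⊕ v1 ⊕ v2


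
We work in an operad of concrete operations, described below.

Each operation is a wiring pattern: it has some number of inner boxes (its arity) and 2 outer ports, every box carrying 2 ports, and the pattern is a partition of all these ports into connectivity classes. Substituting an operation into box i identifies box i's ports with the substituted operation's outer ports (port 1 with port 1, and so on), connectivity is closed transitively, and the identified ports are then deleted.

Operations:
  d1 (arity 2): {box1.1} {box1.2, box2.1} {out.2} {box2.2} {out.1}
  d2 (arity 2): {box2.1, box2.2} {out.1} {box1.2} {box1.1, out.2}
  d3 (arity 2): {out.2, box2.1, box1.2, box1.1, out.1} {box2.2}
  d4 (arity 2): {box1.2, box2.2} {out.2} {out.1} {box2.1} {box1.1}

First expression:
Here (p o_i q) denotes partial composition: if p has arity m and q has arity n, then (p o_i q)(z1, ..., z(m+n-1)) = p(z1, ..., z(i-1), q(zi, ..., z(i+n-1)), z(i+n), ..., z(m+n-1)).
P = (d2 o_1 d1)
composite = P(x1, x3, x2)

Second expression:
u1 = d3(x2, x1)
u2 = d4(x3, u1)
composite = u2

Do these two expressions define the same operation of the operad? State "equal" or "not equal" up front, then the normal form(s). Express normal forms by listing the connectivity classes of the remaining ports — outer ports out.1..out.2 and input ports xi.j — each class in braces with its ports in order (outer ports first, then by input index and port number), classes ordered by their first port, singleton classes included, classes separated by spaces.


not equal: they reduce to {out.1} {out.2} {x1.1} {x1.2, x3.1} {x2.1, x2.2} {x3.2} and {out.1} {out.2} {x1.1, x2.1, x2.2, x3.2} {x1.2} {x3.1}

The first expression, normalized: {out.1} {out.2} {x1.1} {x1.2, x3.1} {x2.1, x2.2} {x3.2}
The second expression, normalized: {out.1} {out.2} {x1.1, x2.1, x2.2, x3.2} {x1.2} {x3.1}
The normal forms differ: not equal.


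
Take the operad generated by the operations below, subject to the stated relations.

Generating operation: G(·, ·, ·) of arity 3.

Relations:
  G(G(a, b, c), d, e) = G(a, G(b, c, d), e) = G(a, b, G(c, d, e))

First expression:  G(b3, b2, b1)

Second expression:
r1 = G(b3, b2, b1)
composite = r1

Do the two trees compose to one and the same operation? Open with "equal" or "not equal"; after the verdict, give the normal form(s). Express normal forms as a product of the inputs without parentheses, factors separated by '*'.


The first expression reduces to b3 * b2 * b1
The second expression reduces to b3 * b2 * b1
The normal forms match — equal.

equal; both compose to b3 * b2 * b1


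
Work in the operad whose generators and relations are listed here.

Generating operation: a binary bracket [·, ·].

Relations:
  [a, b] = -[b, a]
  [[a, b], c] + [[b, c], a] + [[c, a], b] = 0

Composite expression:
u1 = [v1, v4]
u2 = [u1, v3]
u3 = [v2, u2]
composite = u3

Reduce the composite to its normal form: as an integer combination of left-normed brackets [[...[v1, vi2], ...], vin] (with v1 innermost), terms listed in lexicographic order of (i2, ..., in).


Skip Jacobi rewriting: expand, keep v1-initial words, read off terms.
Composite bracket: [v2, [[v1, v4], v3]]
Full expansion: 8 signed words from ab - ba (2^3 = 8).
Only words starting with v1 matter:
  the word v1v4v3v2 carries sign -1 and contributes -[[[v1, v4], v3], v2]

-[[[v1, v4], v3], v2]


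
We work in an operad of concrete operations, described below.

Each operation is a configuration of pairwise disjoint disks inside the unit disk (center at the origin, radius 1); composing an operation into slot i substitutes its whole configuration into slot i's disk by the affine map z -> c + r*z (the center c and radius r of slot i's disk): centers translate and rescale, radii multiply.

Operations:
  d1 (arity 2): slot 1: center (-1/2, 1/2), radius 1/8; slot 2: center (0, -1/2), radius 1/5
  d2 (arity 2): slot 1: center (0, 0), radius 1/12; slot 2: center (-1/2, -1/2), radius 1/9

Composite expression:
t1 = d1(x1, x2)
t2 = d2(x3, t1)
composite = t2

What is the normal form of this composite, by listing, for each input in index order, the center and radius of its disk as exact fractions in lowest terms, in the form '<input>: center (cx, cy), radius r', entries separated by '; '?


Each x-disk chains the slot maps above it in d2; radii multiply.
x3: after 1 affine step, its disk has center (0, 0), radius 1/12
x1: after 2 affine steps, its disk has center (-5/9, -4/9), radius 1/72
x2: after 2 affine steps, its disk has center (-1/2, -5/9), radius 1/45

x1: center (-5/9, -4/9), radius 1/72; x2: center (-1/2, -5/9), radius 1/45; x3: center (0, 0), radius 1/12


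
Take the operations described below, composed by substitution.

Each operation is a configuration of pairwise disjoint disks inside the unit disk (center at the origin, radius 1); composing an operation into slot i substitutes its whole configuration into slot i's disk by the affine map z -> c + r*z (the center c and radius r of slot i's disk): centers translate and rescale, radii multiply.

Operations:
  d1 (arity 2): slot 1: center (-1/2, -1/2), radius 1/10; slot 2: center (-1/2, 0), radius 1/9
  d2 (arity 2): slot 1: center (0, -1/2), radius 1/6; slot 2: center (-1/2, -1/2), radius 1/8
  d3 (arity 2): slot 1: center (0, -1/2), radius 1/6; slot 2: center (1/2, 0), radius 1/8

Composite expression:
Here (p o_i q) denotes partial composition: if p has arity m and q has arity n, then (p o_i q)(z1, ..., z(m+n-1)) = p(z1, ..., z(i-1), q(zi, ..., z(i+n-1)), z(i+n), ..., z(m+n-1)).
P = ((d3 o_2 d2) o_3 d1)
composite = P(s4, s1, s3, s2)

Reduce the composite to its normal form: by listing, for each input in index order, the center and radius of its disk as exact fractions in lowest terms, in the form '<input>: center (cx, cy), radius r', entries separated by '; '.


s1: center (1/2, -1/16), radius 1/48; s2: center (55/128, -1/16), radius 1/576; s3: center (55/128, -9/128), radius 1/640; s4: center (0, -1/2), radius 1/6

Only the slot chain above each s matters under d3; compose those maps.
input s4: composing its 1 substitution step yields center (0, -1/2), radius 1/6
input s1: composing its 2 substitution steps yields center (1/2, -1/16), radius 1/48
input s3: composing its 3 substitution steps yields center (55/128, -9/128), radius 1/640
input s2: composing its 3 substitution steps yields center (55/128, -1/16), radius 1/576


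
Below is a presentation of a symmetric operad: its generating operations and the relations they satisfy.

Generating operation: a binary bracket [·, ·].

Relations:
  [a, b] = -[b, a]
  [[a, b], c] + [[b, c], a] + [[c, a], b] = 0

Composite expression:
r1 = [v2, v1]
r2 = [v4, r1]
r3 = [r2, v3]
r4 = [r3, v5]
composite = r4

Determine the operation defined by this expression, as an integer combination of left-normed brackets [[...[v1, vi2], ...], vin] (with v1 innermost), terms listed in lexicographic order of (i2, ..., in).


[[[[v1, v2], v4], v3], v5]

A multilinear Lie element is pinned by v1-initial words (v1 innermost).
Composite bracket: [[[v4, [v2, v1]], v3], v5]
Under [a, b] = ab - ba we get 16 signed associative words (2^4 = 16).
Words beginning with v1 determine it all:
  word v1v2v4v3v5 has sign +1, contributing +[[[[v1, v2], v4], v3], v5]


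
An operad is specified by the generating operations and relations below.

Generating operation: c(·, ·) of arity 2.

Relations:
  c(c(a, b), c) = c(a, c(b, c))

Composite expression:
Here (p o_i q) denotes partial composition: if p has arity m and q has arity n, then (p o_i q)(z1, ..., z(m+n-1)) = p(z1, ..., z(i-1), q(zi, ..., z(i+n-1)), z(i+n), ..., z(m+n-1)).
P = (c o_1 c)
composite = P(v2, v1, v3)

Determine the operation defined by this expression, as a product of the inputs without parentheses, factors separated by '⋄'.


v2 ⋄ v1 ⋄ v3

Associativity of c dissolves the nesting; only the v-input order survives.
c(v2, v1) flattens to v2 ⋄ v1
c(c(v2, v1), v3) flattens to v2 ⋄ v1 ⋄ v3


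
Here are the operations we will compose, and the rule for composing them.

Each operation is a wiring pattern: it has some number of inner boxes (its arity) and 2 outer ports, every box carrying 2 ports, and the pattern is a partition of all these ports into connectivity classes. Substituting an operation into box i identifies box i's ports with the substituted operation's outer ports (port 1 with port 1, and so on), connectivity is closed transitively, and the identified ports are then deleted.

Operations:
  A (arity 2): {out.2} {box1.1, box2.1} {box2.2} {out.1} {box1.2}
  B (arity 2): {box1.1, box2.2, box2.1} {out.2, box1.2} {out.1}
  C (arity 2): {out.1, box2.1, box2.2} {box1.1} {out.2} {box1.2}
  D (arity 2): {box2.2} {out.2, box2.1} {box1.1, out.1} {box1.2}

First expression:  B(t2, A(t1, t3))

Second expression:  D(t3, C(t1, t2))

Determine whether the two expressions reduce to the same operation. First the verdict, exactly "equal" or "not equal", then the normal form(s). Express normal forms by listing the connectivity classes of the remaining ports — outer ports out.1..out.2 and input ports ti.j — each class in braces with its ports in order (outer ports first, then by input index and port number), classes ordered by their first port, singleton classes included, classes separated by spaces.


Normal form of the first expression: {out.1} {out.2, t2.2} {t1.1, t3.1} {t1.2} {t2.1} {t3.2}
Normal form of the second expression: {out.1, t3.1} {out.2, t2.1, t2.2} {t1.1} {t1.2} {t3.2}
The forms do not match — not equal.

not equal; the first gives {out.1} {out.2, t2.2} {t1.1, t3.1} {t1.2} {t2.1} {t3.2} and the second {out.1, t3.1} {out.2, t2.1, t2.2} {t1.1} {t1.2} {t3.2}


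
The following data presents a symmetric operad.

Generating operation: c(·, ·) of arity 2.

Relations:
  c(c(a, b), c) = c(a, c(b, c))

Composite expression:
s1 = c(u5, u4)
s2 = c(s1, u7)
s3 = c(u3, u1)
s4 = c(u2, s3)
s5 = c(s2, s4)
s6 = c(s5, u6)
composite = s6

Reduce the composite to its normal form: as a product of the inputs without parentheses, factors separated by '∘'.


u5 ∘ u4 ∘ u7 ∘ u2 ∘ u3 ∘ u1 ∘ u6

Associativity of c dissolves the nesting; only the u-input order survives.
c(u5, u4) linearizes to u5 ∘ u4
c(c(u5, u4), u7) linearizes to u5 ∘ u4 ∘ u7
c(u3, u1) linearizes to u3 ∘ u1
c(u2, c(u3, u1)) linearizes to u2 ∘ u3 ∘ u1
c(c(c(u5, u4), u7), c(u2, c(u3, u1))) linearizes to u5 ∘ u4 ∘ u7 ∘ u2 ∘ u3 ∘ u1
c(c(c(c(u5, u4), u7), c(u2, c(u3, u1))), u6) linearizes to u5 ∘ u4 ∘ u7 ∘ u2 ∘ u3 ∘ u1 ∘ u6


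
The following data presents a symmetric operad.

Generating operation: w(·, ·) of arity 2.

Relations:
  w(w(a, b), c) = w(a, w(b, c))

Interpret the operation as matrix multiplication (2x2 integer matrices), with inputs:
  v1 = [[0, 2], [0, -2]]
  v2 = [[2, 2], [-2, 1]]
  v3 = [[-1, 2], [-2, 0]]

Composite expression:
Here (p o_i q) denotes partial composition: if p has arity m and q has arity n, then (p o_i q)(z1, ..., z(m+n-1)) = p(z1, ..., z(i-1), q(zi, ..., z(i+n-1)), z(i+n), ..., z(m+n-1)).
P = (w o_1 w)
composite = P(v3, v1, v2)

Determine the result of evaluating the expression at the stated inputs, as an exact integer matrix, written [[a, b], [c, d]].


[[12, -6], [8, -4]]


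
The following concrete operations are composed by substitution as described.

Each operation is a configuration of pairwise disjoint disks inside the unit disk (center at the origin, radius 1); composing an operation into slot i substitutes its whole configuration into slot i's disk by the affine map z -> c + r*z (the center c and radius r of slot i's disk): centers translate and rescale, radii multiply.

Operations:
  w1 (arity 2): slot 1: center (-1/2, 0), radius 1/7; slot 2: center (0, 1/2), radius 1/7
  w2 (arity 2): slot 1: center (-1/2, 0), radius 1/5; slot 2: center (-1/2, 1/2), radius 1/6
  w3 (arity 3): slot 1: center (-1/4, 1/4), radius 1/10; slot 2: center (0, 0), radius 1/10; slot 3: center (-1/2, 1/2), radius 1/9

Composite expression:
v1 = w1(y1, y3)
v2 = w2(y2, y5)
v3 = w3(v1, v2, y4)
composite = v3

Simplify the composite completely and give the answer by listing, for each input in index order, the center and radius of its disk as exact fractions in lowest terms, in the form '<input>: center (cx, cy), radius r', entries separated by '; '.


y1: center (-3/10, 1/4), radius 1/70; y2: center (-1/20, 0), radius 1/50; y3: center (-1/4, 3/10), radius 1/70; y4: center (-1/2, 1/2), radius 1/9; y5: center (-1/20, 1/20), radius 1/60

Follow each y-input down from w3: c' goes to c + r*c', radius to r*r'.
y1 passes through 2 substitutions, ending at center (-3/10, 1/4), radius 1/70
y3 passes through 2 substitutions, ending at center (-1/4, 3/10), radius 1/70
y2 passes through 2 substitutions, ending at center (-1/20, 0), radius 1/50
y5 passes through 2 substitutions, ending at center (-1/20, 1/20), radius 1/60
y4 passes through 1 substitution, ending at center (-1/2, 1/2), radius 1/9


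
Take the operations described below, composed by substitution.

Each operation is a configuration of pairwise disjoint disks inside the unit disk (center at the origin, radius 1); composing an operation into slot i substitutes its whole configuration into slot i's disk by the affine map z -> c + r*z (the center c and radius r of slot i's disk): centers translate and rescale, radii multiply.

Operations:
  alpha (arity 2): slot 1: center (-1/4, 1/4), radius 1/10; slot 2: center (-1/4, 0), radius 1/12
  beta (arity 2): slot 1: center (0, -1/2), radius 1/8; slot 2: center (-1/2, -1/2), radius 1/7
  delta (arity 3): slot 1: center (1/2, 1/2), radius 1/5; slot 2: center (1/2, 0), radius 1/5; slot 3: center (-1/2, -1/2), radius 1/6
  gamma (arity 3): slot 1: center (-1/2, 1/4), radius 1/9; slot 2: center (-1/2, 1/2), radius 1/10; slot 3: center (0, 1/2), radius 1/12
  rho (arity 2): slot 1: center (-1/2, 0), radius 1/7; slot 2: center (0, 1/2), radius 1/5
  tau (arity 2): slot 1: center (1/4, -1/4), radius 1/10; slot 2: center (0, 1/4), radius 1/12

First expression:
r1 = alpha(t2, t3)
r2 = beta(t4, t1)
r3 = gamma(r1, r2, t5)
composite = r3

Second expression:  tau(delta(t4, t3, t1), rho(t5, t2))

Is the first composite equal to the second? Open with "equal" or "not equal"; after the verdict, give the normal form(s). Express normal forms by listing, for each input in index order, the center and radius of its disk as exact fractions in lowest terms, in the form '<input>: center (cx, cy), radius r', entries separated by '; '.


not equal; the first gives t1: center (-11/20, 9/20), radius 1/70; t2: center (-19/36, 5/18), radius 1/90; t3: center (-19/36, 1/4), radius 1/108; t4: center (-1/2, 9/20), radius 1/80; t5: center (0, 1/2), radius 1/12 and the second t1: center (1/5, -3/10), radius 1/60; t2: center (0, 7/24), radius 1/60; t3: center (3/10, -1/4), radius 1/50; t4: center (3/10, -1/5), radius 1/50; t5: center (-1/24, 1/4), radius 1/84

Reducing the first expression gives t1: center (-11/20, 9/20), radius 1/70; t2: center (-19/36, 5/18), radius 1/90; t3: center (-19/36, 1/4), radius 1/108; t4: center (-1/2, 9/20), radius 1/80; t5: center (0, 1/2), radius 1/12
Reducing the second expression gives t1: center (1/5, -3/10), radius 1/60; t2: center (0, 7/24), radius 1/60; t3: center (3/10, -1/4), radius 1/50; t4: center (3/10, -1/5), radius 1/50; t5: center (-1/24, 1/4), radius 1/84
No match — not equal.


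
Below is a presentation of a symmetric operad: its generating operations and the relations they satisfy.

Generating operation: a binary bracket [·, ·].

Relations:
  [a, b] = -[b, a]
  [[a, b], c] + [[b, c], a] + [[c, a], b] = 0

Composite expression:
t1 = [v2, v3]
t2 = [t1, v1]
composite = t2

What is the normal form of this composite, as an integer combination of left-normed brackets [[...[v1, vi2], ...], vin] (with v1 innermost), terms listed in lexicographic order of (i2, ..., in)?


-[[v1, v2], v3] + [[v1, v3], v2]

A multilinear Lie element is pinned by v1-initial words (v1 innermost).
Composite bracket: [[v2, v3], v1]
Under [a, b] = ab - ba we get 4 signed associative words (2^2 = 4).
Keep just the words that open with v1:
  v1v2v3 appears with sign -1, giving the term -[[v1, v2], v3]
  v1v3v2 appears with sign +1, giving the term +[[v1, v3], v2]


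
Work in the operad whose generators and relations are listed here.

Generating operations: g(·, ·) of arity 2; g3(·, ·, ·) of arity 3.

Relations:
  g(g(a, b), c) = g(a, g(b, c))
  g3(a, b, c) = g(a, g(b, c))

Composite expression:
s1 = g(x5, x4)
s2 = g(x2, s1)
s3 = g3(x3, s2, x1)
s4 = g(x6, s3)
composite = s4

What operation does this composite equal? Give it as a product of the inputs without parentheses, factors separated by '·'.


x6 · x3 · x2 · x5 · x4 · x1


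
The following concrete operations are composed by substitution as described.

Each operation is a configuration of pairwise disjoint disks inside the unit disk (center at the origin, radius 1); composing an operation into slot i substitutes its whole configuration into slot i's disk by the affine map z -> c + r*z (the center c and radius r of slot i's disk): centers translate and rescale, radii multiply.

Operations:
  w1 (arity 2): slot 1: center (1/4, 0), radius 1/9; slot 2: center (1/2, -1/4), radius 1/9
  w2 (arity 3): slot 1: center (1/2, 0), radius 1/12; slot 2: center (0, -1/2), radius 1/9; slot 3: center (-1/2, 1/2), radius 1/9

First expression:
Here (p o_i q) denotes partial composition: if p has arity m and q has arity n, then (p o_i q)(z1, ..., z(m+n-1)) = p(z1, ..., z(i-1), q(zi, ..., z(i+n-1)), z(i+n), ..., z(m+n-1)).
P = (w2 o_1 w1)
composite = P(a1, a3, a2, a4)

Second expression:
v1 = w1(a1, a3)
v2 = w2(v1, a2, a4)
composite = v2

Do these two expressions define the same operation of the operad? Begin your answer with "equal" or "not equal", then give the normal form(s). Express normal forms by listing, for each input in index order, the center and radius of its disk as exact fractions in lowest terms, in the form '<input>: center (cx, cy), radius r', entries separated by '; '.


equal: each reduces to a1: center (25/48, 0), radius 1/108; a2: center (0, -1/2), radius 1/9; a3: center (13/24, -1/48), radius 1/108; a4: center (-1/2, 1/2), radius 1/9

The first expression reduces to a1: center (25/48, 0), radius 1/108; a2: center (0, -1/2), radius 1/9; a3: center (13/24, -1/48), radius 1/108; a4: center (-1/2, 1/2), radius 1/9
The second expression reduces to a1: center (25/48, 0), radius 1/108; a2: center (0, -1/2), radius 1/9; a3: center (13/24, -1/48), radius 1/108; a4: center (-1/2, 1/2), radius 1/9
Same normal form: equal.
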